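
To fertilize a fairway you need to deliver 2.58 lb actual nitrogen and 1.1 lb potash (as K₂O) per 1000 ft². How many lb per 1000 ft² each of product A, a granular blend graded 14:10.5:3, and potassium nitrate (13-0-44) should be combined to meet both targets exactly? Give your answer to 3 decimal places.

Per-1000 ft² balance (a = product A, b = potassium nitrate):
N: 0.14·a + 0.13·b = 2.58
K₂O: 0.03·a + 0.44·b = 1.1
From row1: a = (2.58 − 0.13·b) / 0.14.
Into row2: 0.03·(2.58 − 0.13·b)/0.14 + 0.44·b = 1.1 → b = 1.32756, a = 17.1958.

17.196 lb product A, 1.328 lb potassium nitrate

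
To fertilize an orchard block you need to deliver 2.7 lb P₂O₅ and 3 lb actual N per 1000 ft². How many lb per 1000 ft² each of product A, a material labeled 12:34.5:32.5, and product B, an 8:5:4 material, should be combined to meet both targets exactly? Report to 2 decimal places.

Let a = lb of product A, b = lb of product B (per 1000 ft²).
P₂O₅: 0.345·a + 0.05·b = 2.7
N: 0.12·a + 0.08·b = 3
Solving simultaneously: a = 3.05556, b = 32.9167.

3.06 lb product A, 32.92 lb product B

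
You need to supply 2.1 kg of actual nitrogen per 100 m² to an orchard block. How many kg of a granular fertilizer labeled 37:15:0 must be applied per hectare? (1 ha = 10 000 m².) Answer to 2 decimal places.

567.57 kg of product per hectare

Product per 100 m² = 2.1 / 37% = 5.67568 kg.
Convert to per hectare: 5.67568 × 100 = 567.568 kg.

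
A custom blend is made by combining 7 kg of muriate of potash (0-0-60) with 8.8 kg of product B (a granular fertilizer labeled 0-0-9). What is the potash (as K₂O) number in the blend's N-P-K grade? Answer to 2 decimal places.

31.59% K₂O

Total mass = 7 + 8.8 = 15.8 kg.
K₂O mass = 60%×7 + 9%×8.8 = 4.992 kg.
% K₂O = 4.992 / 15.8 = 31.5949%.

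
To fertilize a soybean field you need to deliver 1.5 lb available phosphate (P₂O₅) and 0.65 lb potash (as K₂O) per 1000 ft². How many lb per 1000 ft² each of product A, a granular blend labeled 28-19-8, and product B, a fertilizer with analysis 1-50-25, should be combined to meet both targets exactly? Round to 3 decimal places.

6.667 lb product A, 0.467 lb product B

Let a = lb of product A, b = lb of product B (per 1000 ft²).
P₂O₅: 0.19·a + 0.5·b = 1.5
K₂O: 0.08·a + 0.25·b = 0.65
Eliminate b: (row1) − 0.5/0.25·(row2) → 0.03·a = 0.2, so a = 6.66667.
Then b = (0.65 − 0.08·6.66667) / 0.25 = 0.466667.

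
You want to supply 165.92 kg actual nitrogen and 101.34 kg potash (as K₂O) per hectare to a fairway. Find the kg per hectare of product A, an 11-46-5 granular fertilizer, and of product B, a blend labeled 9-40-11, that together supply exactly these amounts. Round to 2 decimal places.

1201.39 kg product A, 375.18 kg product B

With a, b = kg per hectare of product A and product B:
N: 0.11·a + 0.09·b = 165.92
K₂O: 0.05·a + 0.11·b = 101.34
Eliminate a: (row1) − 0.11/0.05·(row2) → -0.152·b = -57.028, so b = 375.184.
Back-substitute: a = (165.92 − 0.09·375.184) / 0.11 = 1201.3947.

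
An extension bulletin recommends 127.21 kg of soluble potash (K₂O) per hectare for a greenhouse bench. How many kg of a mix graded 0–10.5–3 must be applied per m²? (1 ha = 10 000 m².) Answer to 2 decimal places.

Product per hectare = 127.21 / 3% = 4240.33 kg.
Convert to per m²: 4240.33 × 0.0001 = 0.424033 kg.

0.42 kg of product per sq m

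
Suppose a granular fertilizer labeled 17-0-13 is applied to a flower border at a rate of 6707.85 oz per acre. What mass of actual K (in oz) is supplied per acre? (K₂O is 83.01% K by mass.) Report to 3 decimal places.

723.864 oz K per acre

K₂O per acre = 6707.85 × 13% = 872.021 oz.
Elemental K = 872.021 × 0.8301 = 723.8642 oz per acre.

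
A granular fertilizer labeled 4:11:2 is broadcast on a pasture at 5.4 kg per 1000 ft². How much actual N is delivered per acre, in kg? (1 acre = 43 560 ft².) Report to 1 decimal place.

nitrogen per 1000 ft² = 5.4 × 4% = 0.216 kg.
Convert to per acre: 0.216 × 43.56 = 9.40896 kg.

9.4 kg N per acre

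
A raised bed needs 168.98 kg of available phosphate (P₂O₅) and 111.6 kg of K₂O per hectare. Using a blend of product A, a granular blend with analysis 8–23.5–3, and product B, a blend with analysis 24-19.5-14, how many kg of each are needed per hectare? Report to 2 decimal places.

Let a = kg of product A, b = kg of product B (per hectare).
P₂O₅: 0.235·a + 0.195·b = 168.98
K₂O: 0.03·a + 0.14·b = 111.6
From row1: a = (168.98 − 0.195·b) / 0.235.
Into row2: 0.03·(168.98 − 0.195·b)/0.235 + 0.14·b = 111.6 → b = 782.129, a = 70.0628.

70.06 kg product A, 782.13 kg product B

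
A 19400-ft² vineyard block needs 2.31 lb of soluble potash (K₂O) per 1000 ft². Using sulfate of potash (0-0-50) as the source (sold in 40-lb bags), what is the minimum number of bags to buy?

3 bags

Product per 1000 ft² = 2.31 / 50% = 4.62 lb.
Total product = 4.62 × 19400 / 1000 = 89.628 lb.
Bags = ⌈89.628 / 40⌉ = 3.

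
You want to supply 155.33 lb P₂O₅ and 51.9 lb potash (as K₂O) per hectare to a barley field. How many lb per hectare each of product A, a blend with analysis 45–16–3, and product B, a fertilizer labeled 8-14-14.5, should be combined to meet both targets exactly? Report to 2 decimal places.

802.99 lb product A, 191.79 lb product B

With a, b = lb per hectare of product A and product B:
P₂O₅: 0.16·a + 0.14·b = 155.33
K₂O: 0.03·a + 0.145·b = 51.9
Eliminate a: (row1) − 0.16/0.03·(row2) → -0.633333·b = -121.47, so b = 191.7947.
Back-substitute: a = (155.33 − 0.14·191.7947) / 0.16 = 802.992.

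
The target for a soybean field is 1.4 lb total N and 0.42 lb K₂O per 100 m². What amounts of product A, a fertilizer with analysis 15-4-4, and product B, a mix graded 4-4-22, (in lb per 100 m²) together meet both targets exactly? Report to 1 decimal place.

With a, b = lb per 100 m² of product A and product B:
N: 0.15·a + 0.04·b = 1.4
K₂O: 0.04·a + 0.22·b = 0.42
Eliminate b: (row1) − 0.04/0.22·(row2) → 0.142727·a = 1.32364, so a = 9.27389.
Then b = (0.42 − 0.04·9.27389) / 0.22 = 0.22293.

9.3 lb product A, 0.2 lb product B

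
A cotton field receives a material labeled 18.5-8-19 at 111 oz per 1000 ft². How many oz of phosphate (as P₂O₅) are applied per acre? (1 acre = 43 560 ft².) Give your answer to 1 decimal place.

P₂O₅ per 1000 ft² = 111 × 8% = 8.88 oz.
Convert to per acre: 8.88 × 43.56 = 386.813 oz.

386.8 oz P₂O₅ per acre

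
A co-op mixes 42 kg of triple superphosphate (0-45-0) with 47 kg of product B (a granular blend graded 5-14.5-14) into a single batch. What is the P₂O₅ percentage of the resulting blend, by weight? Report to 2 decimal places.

Total mass = 42 + 47 = 89 kg.
P₂O₅ mass = 45%×42 + 14.5%×47 = 25.715 kg.
% P₂O₅ = 25.715 / 89 = 28.8933%.

28.89% P₂O₅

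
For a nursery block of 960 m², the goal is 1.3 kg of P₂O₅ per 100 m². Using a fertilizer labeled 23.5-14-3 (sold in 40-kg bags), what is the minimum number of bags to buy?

Product per 100 m² = 1.3 / 14% = 9.28571 kg.
Total product = 9.28571 × 960 / 100 = 89.1429 kg.
Bags = ⌈89.1429 / 40⌉ = 3.

3 bags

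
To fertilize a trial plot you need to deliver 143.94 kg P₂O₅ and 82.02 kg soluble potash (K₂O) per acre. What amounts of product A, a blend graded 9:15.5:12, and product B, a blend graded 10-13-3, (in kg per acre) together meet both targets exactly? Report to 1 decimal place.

579.4 kg product A, 416.4 kg product B

With a, b = kg per acre of product A and product B:
P₂O₅: 0.155·a + 0.13·b = 143.94
K₂O: 0.12·a + 0.03·b = 82.02
Eliminate a: (row1) − 0.155/0.12·(row2) → 0.09125·b = 37.9975, so b = 416.411.
Back-substitute: a = (143.94 − 0.13·416.411) / 0.155 = 579.397.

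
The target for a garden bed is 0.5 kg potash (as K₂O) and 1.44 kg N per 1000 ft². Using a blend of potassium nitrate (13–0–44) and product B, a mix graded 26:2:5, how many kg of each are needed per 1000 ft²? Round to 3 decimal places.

Per-1000 ft² balance (a = potassium nitrate, b = product B):
K₂O: 0.44·a + 0.05·b = 0.5
N: 0.13·a + 0.26·b = 1.44
From row1: a = (0.5 − 0.05·b) / 0.44.
Into row2: 0.13·(0.5 − 0.05·b)/0.44 + 0.26·b = 1.44 → b = 5.26969, a = 0.537535.

0.538 kg potassium nitrate, 5.270 kg product B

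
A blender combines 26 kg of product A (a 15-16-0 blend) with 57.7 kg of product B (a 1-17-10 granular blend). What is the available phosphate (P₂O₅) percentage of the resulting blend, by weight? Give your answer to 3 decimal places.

16.689% P₂O₅

Total mass = 26 + 57.7 = 83.7 kg.
P₂O₅ mass = 16%×26 + 17%×57.7 = 13.969 kg.
% P₂O₅ = 13.969 / 83.7 = 16.6894%.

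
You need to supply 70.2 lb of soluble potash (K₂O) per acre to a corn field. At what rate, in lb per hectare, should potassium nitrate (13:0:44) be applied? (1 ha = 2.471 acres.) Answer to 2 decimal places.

394.24 lb of product per hectare

Product per acre = 70.2 / 44% = 159.545 lb.
Convert to per hectare: 159.545 × 2.471 = 394.237 lb.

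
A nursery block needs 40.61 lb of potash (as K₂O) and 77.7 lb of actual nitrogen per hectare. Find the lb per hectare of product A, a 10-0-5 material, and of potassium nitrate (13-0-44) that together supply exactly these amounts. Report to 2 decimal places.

Let a = lb of product A, b = lb of potassium nitrate (per hectare).
K₂O: 0.05·a + 0.44·b = 40.61
N: 0.1·a + 0.13·b = 77.7
Solving simultaneously: a = 770.899, b = 4.69333.

770.90 lb product A, 4.69 lb potassium nitrate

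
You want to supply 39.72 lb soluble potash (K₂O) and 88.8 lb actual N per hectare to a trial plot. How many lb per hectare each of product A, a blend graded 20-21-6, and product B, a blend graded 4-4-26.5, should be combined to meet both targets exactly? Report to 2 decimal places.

With a, b = lb per hectare of product A and product B:
K₂O: 0.06·a + 0.265·b = 39.72
N: 0.2·a + 0.04·b = 88.8
Eliminate a: (row1) − 0.06/0.2·(row2) → 0.253·b = 13.08, so b = 51.6996.
Back-substitute: a = (39.72 − 0.265·51.6996) / 0.06 = 433.6601.

433.66 lb product A, 51.70 lb product B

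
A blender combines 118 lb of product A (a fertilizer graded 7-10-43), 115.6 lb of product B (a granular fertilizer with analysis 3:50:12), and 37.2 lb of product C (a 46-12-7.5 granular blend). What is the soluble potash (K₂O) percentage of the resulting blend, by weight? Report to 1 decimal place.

Total mass = 118 + 115.6 + 37.2 = 270.8 lb.
K₂O mass = 43%×118 + 12%×115.6 + 7.5%×37.2 = 67.402 lb.
% K₂O = 67.402 / 270.8 = 24.89%.

24.9% K₂O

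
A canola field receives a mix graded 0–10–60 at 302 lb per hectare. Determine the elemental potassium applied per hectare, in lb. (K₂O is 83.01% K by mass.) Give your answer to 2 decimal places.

K₂O per hectare = 302 × 60% = 181.2 lb.
Elemental K = 181.2 × 0.8301 = 150.414 lb per hectare.

150.41 lb K per hectare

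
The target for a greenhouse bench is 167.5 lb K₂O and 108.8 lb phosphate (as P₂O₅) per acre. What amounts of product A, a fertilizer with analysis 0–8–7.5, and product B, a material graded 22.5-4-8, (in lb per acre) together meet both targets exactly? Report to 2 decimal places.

Per-acre balance (a = product A, b = product B):
K₂O: 0.075·a + 0.08·b = 167.5
P₂O₅: 0.08·a + 0.04·b = 108.8
From row1: a = (167.5 − 0.08·b) / 0.075.
Into row2: 0.08·(167.5 − 0.08·b)/0.075 + 0.04·b = 108.8 → b = 1541.176, a = 589.412.

589.41 lb product A, 1541.18 lb product B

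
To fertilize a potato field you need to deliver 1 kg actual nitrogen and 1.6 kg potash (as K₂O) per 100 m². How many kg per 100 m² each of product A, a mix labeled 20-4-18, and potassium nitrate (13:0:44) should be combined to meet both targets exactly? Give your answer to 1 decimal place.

3.6 kg product A, 2.2 kg potassium nitrate

With a, b = kg per 100 m² of product A and potassium nitrate:
N: 0.2·a + 0.13·b = 1
K₂O: 0.18·a + 0.44·b = 1.6
Eliminate b: (row1) − 0.13/0.44·(row2) → 0.146818·a = 0.527273, so a = 3.59133.
Then b = (1.6 − 0.18·3.59133) / 0.44 = 2.16718.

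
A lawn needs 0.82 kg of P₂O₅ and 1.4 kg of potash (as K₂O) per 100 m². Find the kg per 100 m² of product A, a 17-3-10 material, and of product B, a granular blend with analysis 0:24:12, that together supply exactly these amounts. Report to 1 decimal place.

Per-100 m² balance (a = product A, b = product B):
P₂O₅: 0.03·a + 0.24·b = 0.82
K₂O: 0.1·a + 0.12·b = 1.4
Solving simultaneously: a = 11.6471, b = 1.96078.

11.6 kg product A, 2.0 kg product B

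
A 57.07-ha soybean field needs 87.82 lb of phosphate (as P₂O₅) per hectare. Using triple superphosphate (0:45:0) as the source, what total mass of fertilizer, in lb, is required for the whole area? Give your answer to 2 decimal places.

Product per hectare = 87.82 / 45% = 195.156 lb.
Total product = 195.156 × 57.07 = 11137.528 lb.

11137.53 lb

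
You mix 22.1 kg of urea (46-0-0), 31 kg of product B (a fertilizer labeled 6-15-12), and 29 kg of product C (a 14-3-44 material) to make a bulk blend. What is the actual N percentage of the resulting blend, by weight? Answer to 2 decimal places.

19.59% N

Total mass = 22.1 + 31 + 29 = 82.1 kg.
N mass = 46%×22.1 + 6%×31 + 14%×29 = 16.086 kg.
% N = 16.086 / 82.1 = 19.5932%.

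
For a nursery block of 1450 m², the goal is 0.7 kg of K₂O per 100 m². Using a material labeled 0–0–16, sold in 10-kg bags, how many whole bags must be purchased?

Product per 100 m² = 0.7 / 16% = 4.375 kg.
Total product = 4.375 × 1450 / 100 = 63.4375 kg.
Bags = ⌈63.4375 / 10⌉ = 7.

7 bags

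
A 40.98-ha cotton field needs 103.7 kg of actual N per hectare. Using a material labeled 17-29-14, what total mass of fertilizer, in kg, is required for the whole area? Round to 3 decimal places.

24997.800 kg

Product per hectare = 103.7 / 17% = 610 kg.
Total product = 610 × 40.98 = 24997.8 kg.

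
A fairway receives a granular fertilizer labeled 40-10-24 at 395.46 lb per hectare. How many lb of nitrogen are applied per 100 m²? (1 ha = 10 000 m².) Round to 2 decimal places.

1.58 lb N per hundred sq m

nitrogen per hectare = 395.46 × 40% = 158.184 lb.
Convert to per 100 m²: 158.184 × 0.01 = 1.58184 lb.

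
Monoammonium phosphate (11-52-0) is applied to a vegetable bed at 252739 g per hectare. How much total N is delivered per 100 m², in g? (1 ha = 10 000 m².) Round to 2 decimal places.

278.01 g N per hundred sq m

nitrogen per hectare = 252739 × 11% = 27801.3 g.
Convert to per 100 m²: 27801.3 × 0.01 = 278.013 g.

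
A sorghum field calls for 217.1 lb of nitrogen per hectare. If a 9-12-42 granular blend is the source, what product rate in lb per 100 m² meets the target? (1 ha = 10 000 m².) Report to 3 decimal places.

24.122 lb of product per hundred sq m

Product per hectare = 217.1 / 9% = 2412.22 lb.
Convert to per 100 m²: 2412.22 × 0.01 = 24.1222 lb.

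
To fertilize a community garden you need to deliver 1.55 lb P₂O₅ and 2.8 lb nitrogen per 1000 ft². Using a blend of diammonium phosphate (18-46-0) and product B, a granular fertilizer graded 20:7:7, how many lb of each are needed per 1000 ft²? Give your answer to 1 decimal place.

Let a = lb of diammonium phosphate, b = lb of product B (per 1000 ft²).
P₂O₅: 0.46·a + 0.07·b = 1.55
N: 0.18·a + 0.2·b = 2.8
From row1: a = (1.55 − 0.07·b) / 0.46.
Into row2: 0.18·(1.55 − 0.07·b)/0.46 + 0.2·b = 2.8 → b = 12.7078, a = 1.43577.

1.4 lb diammonium phosphate, 12.7 lb product B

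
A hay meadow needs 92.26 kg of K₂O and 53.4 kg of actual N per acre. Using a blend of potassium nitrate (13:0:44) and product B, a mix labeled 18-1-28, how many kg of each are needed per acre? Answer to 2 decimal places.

38.66 kg potassium nitrate, 268.74 kg product B

Per-acre balance (a = potassium nitrate, b = product B):
K₂O: 0.44·a + 0.28·b = 92.26
N: 0.13·a + 0.18·b = 53.4
From row1: a = (92.26 − 0.28·b) / 0.44.
Into row2: 0.13·(92.26 − 0.28·b)/0.44 + 0.18·b = 53.4 → b = 268.743, a = 38.6636.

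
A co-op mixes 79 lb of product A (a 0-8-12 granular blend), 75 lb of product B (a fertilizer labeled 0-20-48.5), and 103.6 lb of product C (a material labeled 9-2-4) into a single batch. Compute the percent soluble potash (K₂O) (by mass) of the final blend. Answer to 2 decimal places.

19.41% K₂O

Total mass = 79 + 75 + 103.6 = 257.6 lb.
K₂O mass = 12%×79 + 48.5%×75 + 4%×103.6 = 49.999 lb.
% K₂O = 49.999 / 257.6 = 19.4095%.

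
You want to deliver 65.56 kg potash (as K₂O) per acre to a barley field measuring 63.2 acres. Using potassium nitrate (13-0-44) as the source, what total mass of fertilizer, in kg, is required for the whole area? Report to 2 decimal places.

9416.80 kg

Product per acre = 65.56 / 44% = 149 kg.
Total product = 149 × 63.2 = 9416.8 kg.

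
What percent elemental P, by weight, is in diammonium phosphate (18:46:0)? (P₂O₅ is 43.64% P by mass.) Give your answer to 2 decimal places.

%P = 46 × 0.4364 = 20.0744%.

20.07% P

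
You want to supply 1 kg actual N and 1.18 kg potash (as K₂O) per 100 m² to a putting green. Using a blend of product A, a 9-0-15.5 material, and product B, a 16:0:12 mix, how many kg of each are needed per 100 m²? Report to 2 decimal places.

4.91 kg product A, 3.49 kg product B

Let a = kg of product A, b = kg of product B (per 100 m²).
N: 0.09·a + 0.16·b = 1
K₂O: 0.155·a + 0.12·b = 1.18
Eliminate b: (row1) − 0.16/0.12·(row2) → -0.116667·a = -0.573333, so a = 4.91429.
Then b = (1.18 − 0.155·4.91429) / 0.12 = 3.48571.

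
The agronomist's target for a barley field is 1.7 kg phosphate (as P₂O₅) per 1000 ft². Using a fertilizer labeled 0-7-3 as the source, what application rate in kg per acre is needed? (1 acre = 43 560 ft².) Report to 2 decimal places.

Product per 1000 ft² = 1.7 / 7% = 24.2857 kg.
Convert to per acre: 24.2857 × 43.56 = 1057.886 kg.

1057.89 kg of product per acre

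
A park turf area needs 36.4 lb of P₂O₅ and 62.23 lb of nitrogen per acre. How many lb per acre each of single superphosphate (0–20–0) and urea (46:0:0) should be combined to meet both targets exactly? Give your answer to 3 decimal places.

182.000 lb single superphosphate, 135.283 lb urea

Let a = lb of single superphosphate, b = lb of urea (per acre).
P₂O₅: 0.2·a + 0·b = 36.4
N: 0·a + 0.46·b = 62.23
Solving simultaneously: a = 182, b = 135.2826.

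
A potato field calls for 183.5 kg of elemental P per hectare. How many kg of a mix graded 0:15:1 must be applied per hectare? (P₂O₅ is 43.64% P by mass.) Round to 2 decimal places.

2803.24 kg of product per hectare

As P₂O₅: 183.5 / 0.4364 = 420.486 kg per hectare.
Product per hectare = 420.486 / 15% = 2803.239 kg.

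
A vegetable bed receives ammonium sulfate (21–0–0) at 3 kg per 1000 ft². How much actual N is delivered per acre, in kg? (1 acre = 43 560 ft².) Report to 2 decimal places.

nitrogen per 1000 ft² = 3 × 21% = 0.63 kg.
Convert to per acre: 0.63 × 43.56 = 27.4428 kg.

27.44 kg N per acre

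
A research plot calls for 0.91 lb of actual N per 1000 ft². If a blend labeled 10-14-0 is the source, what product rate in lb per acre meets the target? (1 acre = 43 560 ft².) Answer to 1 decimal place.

396.4 lb of product per acre

Product per 1000 ft² = 0.91 / 10% = 9.1 lb.
Convert to per acre: 9.1 × 43.56 = 396.396 lb.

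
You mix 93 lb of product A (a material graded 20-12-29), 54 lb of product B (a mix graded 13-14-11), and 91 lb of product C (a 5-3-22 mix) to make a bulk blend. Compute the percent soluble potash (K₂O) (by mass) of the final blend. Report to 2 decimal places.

Total mass = 93 + 54 + 91 = 238 lb.
K₂O mass = 29%×93 + 11%×54 + 22%×91 = 52.93 lb.
% K₂O = 52.93 / 238 = 22.2395%.

22.24% K₂O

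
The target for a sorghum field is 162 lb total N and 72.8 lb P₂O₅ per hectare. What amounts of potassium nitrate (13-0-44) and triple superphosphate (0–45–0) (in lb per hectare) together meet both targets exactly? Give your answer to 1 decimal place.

1246.2 lb potassium nitrate, 161.8 lb triple superphosphate

Let a = lb of potassium nitrate, b = lb of triple superphosphate (per hectare).
N: 0.13·a + 0·b = 162
P₂O₅: 0·a + 0.45·b = 72.8
Solving simultaneously: a = 1246.15, b = 161.778.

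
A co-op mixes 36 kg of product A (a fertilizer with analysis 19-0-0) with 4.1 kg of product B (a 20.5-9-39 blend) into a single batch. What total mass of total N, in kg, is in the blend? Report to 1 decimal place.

7.7 kg N

N mass = 19%×36 + 20.5%×4.1 = 7.6805 kg.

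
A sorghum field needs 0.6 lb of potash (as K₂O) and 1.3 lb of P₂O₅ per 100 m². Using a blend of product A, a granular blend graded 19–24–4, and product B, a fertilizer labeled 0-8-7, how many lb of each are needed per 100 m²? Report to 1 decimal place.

3.2 lb product A, 6.8 lb product B

With a, b = lb per 100 m² of product A and product B:
K₂O: 0.04·a + 0.07·b = 0.6
P₂O₅: 0.24·a + 0.08·b = 1.3
Eliminate b: (row1) − 0.07/0.08·(row2) → -0.17·a = -0.5375, so a = 3.16176.
Then b = (1.3 − 0.24·3.16176) / 0.08 = 6.76471.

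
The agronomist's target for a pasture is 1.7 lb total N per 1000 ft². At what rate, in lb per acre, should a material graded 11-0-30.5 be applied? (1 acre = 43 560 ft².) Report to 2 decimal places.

673.20 lb of product per acre

Product per 1000 ft² = 1.7 / 11% = 15.4545 lb.
Convert to per acre: 15.4545 × 43.56 = 673.2 lb.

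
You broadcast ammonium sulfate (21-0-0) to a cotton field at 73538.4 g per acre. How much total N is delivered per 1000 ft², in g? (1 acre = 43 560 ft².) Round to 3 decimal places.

354.524 g N per thousand sq ft

nitrogen per acre = 73538.4 × 21% = 15443.1 g.
Convert to per 1000 ft²: 15443.1 × 0.0229568 = 354.52397 g.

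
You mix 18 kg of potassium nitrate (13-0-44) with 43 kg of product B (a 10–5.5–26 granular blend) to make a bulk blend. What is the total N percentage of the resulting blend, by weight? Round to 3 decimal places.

Total mass = 18 + 43 = 61 kg.
N mass = 13%×18 + 10%×43 = 6.64 kg.
% N = 6.64 / 61 = 10.8852%.

10.885% N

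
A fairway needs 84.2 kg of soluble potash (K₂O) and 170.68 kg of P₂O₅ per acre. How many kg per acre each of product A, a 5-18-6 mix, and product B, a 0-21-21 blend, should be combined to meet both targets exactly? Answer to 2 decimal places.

720.67 kg product A, 195.05 kg product B

With a, b = kg per acre of product A and product B:
K₂O: 0.06·a + 0.21·b = 84.2
P₂O₅: 0.18·a + 0.21·b = 170.68
Eliminate a: (row1) − 0.06/0.18·(row2) → 0.14·b = 27.3067, so b = 195.048.
Back-substitute: a = (84.2 − 0.21·195.048) / 0.06 = 720.667.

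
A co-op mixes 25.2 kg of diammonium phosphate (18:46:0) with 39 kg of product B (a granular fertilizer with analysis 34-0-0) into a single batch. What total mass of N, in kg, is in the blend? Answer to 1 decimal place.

17.8 kg N

N mass = 18%×25.2 + 34%×39 = 17.796 kg.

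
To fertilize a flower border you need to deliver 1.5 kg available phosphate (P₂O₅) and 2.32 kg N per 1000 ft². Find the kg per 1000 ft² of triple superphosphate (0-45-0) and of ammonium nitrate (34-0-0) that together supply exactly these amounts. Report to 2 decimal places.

Per-1000 ft² balance (a = triple superphosphate, b = ammonium nitrate):
P₂O₅: 0.45·a + 0·b = 1.5
N: 0·a + 0.34·b = 2.32
Solving simultaneously: a = 3.33333, b = 6.82353.

3.33 kg triple superphosphate, 6.82 kg ammonium nitrate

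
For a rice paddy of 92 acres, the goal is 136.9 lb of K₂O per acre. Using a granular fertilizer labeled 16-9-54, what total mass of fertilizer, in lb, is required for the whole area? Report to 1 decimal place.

Product per acre = 136.9 / 54% = 253.519 lb.
Total product = 253.519 × 92 = 23323.704 lb.

23323.7 lb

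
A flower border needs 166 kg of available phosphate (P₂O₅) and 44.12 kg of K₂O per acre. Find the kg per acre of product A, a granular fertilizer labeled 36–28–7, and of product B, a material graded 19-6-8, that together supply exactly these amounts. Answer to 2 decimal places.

Per-acre balance (a = product A, b = product B):
P₂O₅: 0.28·a + 0.06·b = 166
K₂O: 0.07·a + 0.08·b = 44.12
Solving simultaneously: a = 584.2198, b = 40.3077.

584.22 kg product A, 40.31 kg product B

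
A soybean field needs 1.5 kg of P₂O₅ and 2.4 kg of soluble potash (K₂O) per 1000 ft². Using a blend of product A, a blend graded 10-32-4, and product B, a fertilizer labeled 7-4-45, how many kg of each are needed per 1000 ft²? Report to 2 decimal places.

With a, b = kg per 1000 ft² of product A and product B:
P₂O₅: 0.32·a + 0.04·b = 1.5
K₂O: 0.04·a + 0.45·b = 2.4
From row1: a = (1.5 − 0.04·b) / 0.32.
Into row2: 0.04·(1.5 − 0.04·b)/0.32 + 0.45·b = 2.4 → b = 4.97191, a = 4.06601.

4.07 kg product A, 4.97 kg product B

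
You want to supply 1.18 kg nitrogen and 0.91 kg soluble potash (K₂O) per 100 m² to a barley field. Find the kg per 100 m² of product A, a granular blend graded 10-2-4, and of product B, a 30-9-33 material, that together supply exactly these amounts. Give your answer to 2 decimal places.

5.54 kg product A, 2.09 kg product B

Let a = kg of product A, b = kg of product B (per 100 m²).
N: 0.1·a + 0.3·b = 1.18
K₂O: 0.04·a + 0.33·b = 0.91
From row1: a = (1.18 − 0.3·b) / 0.1.
Into row2: 0.04·(1.18 − 0.3·b)/0.1 + 0.33·b = 0.91 → b = 2.08571, a = 5.54286.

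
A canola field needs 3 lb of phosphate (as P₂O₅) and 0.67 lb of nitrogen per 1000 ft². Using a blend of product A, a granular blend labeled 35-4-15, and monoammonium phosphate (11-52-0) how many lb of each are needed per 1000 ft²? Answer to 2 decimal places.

Per-1000 ft² balance (a = product A, b = monoammonium phosphate):
P₂O₅: 0.04·a + 0.52·b = 3
N: 0.35·a + 0.11·b = 0.67
From row1: a = (3 − 0.52·b) / 0.04.
Into row2: 0.35·(3 − 0.52·b)/0.04 + 0.11·b = 0.67 → b = 5.76126, a = 0.103604.

0.10 lb product A, 5.76 lb monoammonium phosphate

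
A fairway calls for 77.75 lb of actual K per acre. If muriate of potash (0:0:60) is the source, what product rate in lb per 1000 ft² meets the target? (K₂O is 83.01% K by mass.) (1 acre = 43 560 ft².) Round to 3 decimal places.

3.584 lb of product per thousand sq ft

As K₂O: 77.75 / 0.8301 = 93.6634 lb per acre.
Product per acre = 93.6634 / 60% = 156.106 lb.
Convert to per 1000 ft²: 156.106 × 0.0229568 = 3.58369 lb.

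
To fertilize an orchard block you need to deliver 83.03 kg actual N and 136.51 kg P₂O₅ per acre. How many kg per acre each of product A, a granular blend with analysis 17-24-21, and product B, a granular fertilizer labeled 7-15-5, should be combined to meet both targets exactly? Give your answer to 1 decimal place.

333.2 kg product A, 377.0 kg product B

Per-acre balance (a = product A, b = product B):
N: 0.17·a + 0.07·b = 83.03
P₂O₅: 0.24·a + 0.15·b = 136.51
From row1: a = (83.03 − 0.07·b) / 0.17.
Into row2: 0.24·(83.03 − 0.07·b)/0.17 + 0.15·b = 136.51 → b = 376.954, a = 333.195.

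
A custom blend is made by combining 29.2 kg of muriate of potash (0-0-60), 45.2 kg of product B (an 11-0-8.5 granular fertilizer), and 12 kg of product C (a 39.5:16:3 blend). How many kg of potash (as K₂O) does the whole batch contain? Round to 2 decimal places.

K₂O mass = 60%×29.2 + 8.5%×45.2 + 3%×12 = 21.722 kg.

21.72 kg K₂O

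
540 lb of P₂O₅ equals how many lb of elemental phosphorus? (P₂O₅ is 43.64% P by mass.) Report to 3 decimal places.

P = 540 × 0.4364 = 235.656 lb.

235.656 lb P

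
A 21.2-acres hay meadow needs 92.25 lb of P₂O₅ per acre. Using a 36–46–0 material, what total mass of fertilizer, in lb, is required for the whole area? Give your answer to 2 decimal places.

Product per acre = 92.25 / 46% = 200.543 lb.
Total product = 200.543 × 21.2 = 4251.522 lb.

4251.52 lb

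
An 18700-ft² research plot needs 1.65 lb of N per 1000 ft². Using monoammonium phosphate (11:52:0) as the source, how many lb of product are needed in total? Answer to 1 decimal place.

280.5 lb

Product per 1000 ft² = 1.65 / 11% = 15 lb.
Total product = 15 × 18700 / 1000 = 280.5 lb.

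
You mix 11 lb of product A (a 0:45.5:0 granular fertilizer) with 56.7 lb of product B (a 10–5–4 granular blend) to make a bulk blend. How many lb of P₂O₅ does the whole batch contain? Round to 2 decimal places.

P₂O₅ mass = 45.5%×11 + 5%×56.7 = 7.84 lb.

7.84 lb P₂O₅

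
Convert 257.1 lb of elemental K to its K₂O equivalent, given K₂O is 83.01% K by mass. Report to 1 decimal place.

309.7 lb K₂O

K₂O = 257.1 / 0.8301 = 309.722 lb.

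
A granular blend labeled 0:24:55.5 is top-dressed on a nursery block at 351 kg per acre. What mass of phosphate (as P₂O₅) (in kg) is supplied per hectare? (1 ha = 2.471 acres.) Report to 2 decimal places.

P₂O₅ per acre = 351 × 24% = 84.24 kg.
Convert to per hectare: 84.24 × 2.471 = 208.157 kg.

208.16 kg P₂O₅ per hectare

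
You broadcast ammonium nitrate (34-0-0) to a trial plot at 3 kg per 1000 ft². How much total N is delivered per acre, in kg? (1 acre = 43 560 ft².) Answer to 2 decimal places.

44.43 kg N per acre

nitrogen per 1000 ft² = 3 × 34% = 1.02 kg.
Convert to per acre: 1.02 × 43.56 = 44.4312 kg.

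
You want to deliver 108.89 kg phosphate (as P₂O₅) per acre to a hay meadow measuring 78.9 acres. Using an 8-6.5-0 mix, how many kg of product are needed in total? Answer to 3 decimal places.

132175.708 kg

Product per acre = 108.89 / 6.5% = 1675.23 kg.
Total product = 1675.23 × 78.9 = 132175.7077 kg.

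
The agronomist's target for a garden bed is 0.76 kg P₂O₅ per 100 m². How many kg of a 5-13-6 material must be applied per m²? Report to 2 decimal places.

Product per 100 m² = 0.76 / 13% = 5.84615 kg.
Convert to per m²: 5.84615 × 0.01 = 0.0584615 kg.

0.06 kg of product per sq m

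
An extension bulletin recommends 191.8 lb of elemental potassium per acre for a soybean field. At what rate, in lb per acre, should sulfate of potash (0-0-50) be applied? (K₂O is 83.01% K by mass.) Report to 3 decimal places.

462.113 lb of product per acre

As K₂O: 191.8 / 0.8301 = 231.056 lb per acre.
Product per acre = 231.056 / 50% = 462.112998 lb.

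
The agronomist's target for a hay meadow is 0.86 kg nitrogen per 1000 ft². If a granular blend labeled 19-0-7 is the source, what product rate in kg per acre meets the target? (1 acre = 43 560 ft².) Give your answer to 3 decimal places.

Product per 1000 ft² = 0.86 / 19% = 4.52632 kg.
Convert to per acre: 4.52632 × 43.56 = 197.1663 kg.

197.166 kg of product per acre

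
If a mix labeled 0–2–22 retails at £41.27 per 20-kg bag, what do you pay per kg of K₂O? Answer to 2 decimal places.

K₂O in bag = 20 × 22% = 4.4 kg.
Cost per kg K₂O = £41.27 / 4.4 = £9.3795.

£9.38 per kg K₂O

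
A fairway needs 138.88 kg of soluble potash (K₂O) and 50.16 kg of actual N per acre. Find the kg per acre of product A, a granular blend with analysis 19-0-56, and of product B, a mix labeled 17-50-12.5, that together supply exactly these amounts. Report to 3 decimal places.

With a, b = kg per acre of product A and product B:
K₂O: 0.56·a + 0.125·b = 138.88
N: 0.19·a + 0.17·b = 50.16
Solving simultaneously: a = 242.6816, b = 23.82645.

242.682 kg product A, 23.826 kg product B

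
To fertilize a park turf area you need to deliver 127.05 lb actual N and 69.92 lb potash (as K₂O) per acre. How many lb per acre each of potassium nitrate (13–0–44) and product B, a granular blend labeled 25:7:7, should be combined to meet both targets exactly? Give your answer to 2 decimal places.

Per-acre balance (a = potassium nitrate, b = product B):
N: 0.13·a + 0.25·b = 127.05
K₂O: 0.44·a + 0.07·b = 69.92
Solving simultaneously: a = 85.0991, b = 463.948.

85.10 lb potassium nitrate, 463.95 lb product B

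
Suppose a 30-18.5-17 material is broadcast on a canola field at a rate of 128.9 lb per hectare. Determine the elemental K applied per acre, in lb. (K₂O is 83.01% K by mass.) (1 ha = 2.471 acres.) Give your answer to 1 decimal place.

7.4 lb K per acre

K₂O per hectare = 128.9 × 17% = 21.913 lb.
Elemental K = 21.913 × 0.8301 = 18.19 lb per hectare.
Convert to per acre: 18.19 × 0.404694 = 7.36138 lb.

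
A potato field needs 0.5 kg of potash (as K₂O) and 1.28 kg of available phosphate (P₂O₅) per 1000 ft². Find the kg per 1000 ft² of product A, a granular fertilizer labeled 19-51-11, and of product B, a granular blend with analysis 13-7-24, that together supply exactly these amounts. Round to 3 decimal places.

2.373 kg product A, 0.996 kg product B

Let a = kg of product A, b = kg of product B (per 1000 ft²).
K₂O: 0.11·a + 0.24·b = 0.5
P₂O₅: 0.51·a + 0.07·b = 1.28
Solving simultaneously: a = 2.37315, b = 0.995641.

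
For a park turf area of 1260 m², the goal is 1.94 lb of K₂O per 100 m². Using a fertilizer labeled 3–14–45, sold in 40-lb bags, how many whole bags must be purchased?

Product per 100 m² = 1.94 / 45% = 4.31111 lb.
Total product = 4.31111 × 1260 / 100 = 54.32 lb.
Bags = ⌈54.32 / 40⌉ = 2.

2 bags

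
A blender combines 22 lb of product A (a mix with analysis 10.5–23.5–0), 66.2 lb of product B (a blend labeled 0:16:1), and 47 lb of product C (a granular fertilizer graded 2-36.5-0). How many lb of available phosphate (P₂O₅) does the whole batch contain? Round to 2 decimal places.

32.92 lb P₂O₅

P₂O₅ mass = 23.5%×22 + 16%×66.2 + 36.5%×47 = 32.917 lb.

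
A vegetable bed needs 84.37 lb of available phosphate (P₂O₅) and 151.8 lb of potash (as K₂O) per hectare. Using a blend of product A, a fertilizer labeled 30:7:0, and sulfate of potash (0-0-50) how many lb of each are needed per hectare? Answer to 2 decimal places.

With a, b = lb per hectare of product A and sulfate of potash:
P₂O₅: 0.07·a + 0·b = 84.37
K₂O: 0·a + 0.5·b = 151.8
Solving simultaneously: a = 1205.286, b = 303.6.

1205.29 lb product A, 303.60 lb sulfate of potash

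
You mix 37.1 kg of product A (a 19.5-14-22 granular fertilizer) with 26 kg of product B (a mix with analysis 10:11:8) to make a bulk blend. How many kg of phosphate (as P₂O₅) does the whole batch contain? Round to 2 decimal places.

8.05 kg P₂O₅

P₂O₅ mass = 14%×37.1 + 11%×26 = 8.054 kg.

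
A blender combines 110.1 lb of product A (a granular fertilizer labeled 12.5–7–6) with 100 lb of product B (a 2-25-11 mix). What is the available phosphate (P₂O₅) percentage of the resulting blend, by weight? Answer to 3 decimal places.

Total mass = 110.1 + 100 = 210.1 lb.
P₂O₅ mass = 7%×110.1 + 25%×100 = 32.707 lb.
% P₂O₅ = 32.707 / 210.1 = 15.5673%.

15.567% P₂O₅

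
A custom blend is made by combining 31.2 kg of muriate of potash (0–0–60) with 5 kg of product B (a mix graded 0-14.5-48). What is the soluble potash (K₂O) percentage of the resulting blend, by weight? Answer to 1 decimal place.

58.3% K₂O

Total mass = 31.2 + 5 = 36.2 kg.
K₂O mass = 60%×31.2 + 48%×5 = 21.12 kg.
% K₂O = 21.12 / 36.2 = 58.3425%.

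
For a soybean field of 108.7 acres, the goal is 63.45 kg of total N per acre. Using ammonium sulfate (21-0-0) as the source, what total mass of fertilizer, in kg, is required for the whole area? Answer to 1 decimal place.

32842.9 kg

Product per acre = 63.45 / 21% = 302.143 kg.
Total product = 302.143 × 108.7 = 32842.93 kg.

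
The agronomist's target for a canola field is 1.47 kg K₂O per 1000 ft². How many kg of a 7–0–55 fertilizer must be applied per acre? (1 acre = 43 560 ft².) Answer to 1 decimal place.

Product per 1000 ft² = 1.47 / 55% = 2.67273 kg.
Convert to per acre: 2.67273 × 43.56 = 116.424 kg.

116.4 kg of product per acre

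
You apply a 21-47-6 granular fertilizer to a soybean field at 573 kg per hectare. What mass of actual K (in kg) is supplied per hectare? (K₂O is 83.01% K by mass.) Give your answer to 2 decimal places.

K₂O per hectare = 573 × 6% = 34.38 kg.
Elemental K = 34.38 × 0.8301 = 28.5388 kg per hectare.

28.54 kg K per hectare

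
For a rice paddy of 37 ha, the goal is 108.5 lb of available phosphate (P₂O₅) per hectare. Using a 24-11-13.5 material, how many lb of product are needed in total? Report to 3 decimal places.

Product per hectare = 108.5 / 11% = 986.364 lb.
Total product = 986.364 × 37 = 36495.4545 lb.

36495.455 lb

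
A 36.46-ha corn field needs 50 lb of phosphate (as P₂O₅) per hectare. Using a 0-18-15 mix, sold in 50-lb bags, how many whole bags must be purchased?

203 bags

Product per hectare = 50 / 18% = 277.778 lb.
Total product = 277.778 × 36.46 = 10127.8 lb.
Bags = ⌈10127.8 / 50⌉ = 203.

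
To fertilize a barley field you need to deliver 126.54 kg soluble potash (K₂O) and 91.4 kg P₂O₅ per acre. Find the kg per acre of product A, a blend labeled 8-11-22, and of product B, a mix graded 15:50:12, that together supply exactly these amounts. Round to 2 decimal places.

Per-acre balance (a = product A, b = product B):
K₂O: 0.22·a + 0.12·b = 126.54
P₂O₅: 0.11·a + 0.5·b = 91.4
Solving simultaneously: a = 540.3099, b = 63.9318.

540.31 kg product A, 63.93 kg product B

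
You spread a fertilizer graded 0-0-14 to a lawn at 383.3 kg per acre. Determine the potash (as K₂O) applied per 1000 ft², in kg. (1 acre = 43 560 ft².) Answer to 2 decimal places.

K₂O per acre = 383.3 × 14% = 53.662 kg.
Convert to per 1000 ft²: 53.662 × 0.0229568 = 1.23191 kg.

1.23 kg K₂O per thousand sq ft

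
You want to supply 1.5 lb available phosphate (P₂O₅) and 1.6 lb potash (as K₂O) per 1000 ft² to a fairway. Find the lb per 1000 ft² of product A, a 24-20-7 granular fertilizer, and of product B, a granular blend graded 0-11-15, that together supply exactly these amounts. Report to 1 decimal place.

2.2 lb product A, 9.6 lb product B

Per-1000 ft² balance (a = product A, b = product B):
P₂O₅: 0.2·a + 0.11·b = 1.5
K₂O: 0.07·a + 0.15·b = 1.6
Eliminate a: (row1) − 0.2/0.07·(row2) → -0.318571·b = -3.07143, so b = 9.64126.
Back-substitute: a = (1.5 − 0.11·9.64126) / 0.2 = 2.19731.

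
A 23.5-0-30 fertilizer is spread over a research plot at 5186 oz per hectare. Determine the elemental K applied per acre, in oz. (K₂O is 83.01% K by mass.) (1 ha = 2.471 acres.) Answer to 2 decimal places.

K₂O per hectare = 5186 × 30% = 1555.8 oz.
Elemental K = 1555.8 × 0.8301 = 1291.47 oz per hectare.
Convert to per acre: 1291.47 × 0.404694 = 522.651 oz.

522.65 oz K per acre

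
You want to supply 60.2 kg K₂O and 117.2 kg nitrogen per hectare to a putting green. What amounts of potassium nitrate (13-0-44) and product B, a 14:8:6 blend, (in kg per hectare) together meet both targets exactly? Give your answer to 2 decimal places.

With a, b = kg per hectare of potassium nitrate and product B:
K₂O: 0.44·a + 0.06·b = 60.2
N: 0.13·a + 0.14·b = 117.2
Eliminate a: (row1) − 0.44/0.13·(row2) → -0.413846·b = -336.477, so b = 813.048.
Back-substitute: a = (60.2 − 0.06·813.048) / 0.44 = 25.948.

25.95 kg potassium nitrate, 813.05 kg product B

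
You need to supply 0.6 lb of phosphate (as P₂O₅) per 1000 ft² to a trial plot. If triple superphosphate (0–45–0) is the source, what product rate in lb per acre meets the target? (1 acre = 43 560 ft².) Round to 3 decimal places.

58.080 lb of product per acre

Product per 1000 ft² = 0.6 / 45% = 1.33333 lb.
Convert to per acre: 1.33333 × 43.56 = 58.08 lb.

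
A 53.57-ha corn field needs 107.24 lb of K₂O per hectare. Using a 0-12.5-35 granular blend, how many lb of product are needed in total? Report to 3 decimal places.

16413.848 lb

Product per hectare = 107.24 / 35% = 306.4 lb.
Total product = 306.4 × 53.57 = 16413.848 lb.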